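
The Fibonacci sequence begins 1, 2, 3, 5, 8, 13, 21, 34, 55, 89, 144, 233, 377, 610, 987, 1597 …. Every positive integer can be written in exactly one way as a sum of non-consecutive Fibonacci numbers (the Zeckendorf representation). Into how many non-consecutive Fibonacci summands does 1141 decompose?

largest Fibonacci ≤ 1141 is 987; 1141 − 987 = 154
largest Fibonacci ≤ 154 is 144; 154 − 144 = 10
largest Fibonacci ≤ 10 is 8; 10 − 8 = 2
largest Fibonacci ≤ 2 is 2; 2 − 2 = 0
1141 = 987 + 144 + 8 + 2, which has 4 terms.

4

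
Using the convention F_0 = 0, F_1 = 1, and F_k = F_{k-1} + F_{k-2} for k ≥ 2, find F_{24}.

46368

Iterating the recurrence up to F_{16} = 987 and F_{15} = 610:
F_{17} = F_{16} + F_{15} = 987 + 610 = 1597
F_{18} = F_{17} + F_{16} = 1597 + 987 = 2584
F_{19} = F_{18} + F_{17} = 2584 + 1597 = 4181
F_{20} = F_{19} + F_{18} = 4181 + 2584 = 6765
F_{21} = F_{20} + F_{19} = 6765 + 4181 = 10946
F_{22} = F_{21} + F_{20} = 10946 + 6765 = 17711
F_{23} = F_{22} + F_{21} = 17711 + 10946 = 28657
F_{24} = F_{23} + F_{22} = 28657 + 17711 = 46368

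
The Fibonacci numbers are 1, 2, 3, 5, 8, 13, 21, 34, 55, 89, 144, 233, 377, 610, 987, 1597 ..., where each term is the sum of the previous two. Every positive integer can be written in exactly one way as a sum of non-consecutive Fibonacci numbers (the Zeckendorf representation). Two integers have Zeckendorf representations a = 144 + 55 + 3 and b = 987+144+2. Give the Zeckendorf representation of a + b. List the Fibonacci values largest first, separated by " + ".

987 + 233 + 89 + 21 + 5

The two numbers are 202 and 1133, so their sum is 1335.
subtract 987 from 1335: 348 remains
subtract 233 from 348: 115 remains
subtract 89 from 115: 26 remains
subtract 21 from 26: 5 remains
subtract 5 from 5: 0 remains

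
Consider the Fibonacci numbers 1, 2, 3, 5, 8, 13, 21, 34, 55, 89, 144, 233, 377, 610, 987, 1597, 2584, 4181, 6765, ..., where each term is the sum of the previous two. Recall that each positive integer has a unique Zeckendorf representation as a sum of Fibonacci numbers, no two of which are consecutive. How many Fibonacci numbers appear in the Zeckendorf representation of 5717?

7

Repeatedly subtract the largest Fibonacci number that fits:
4181 ≤ 5717 < 6765, so take 4181; remainder 1536
987 ≤ 1536 < 1597, so take 987; remainder 549
377 ≤ 549 < 610, so take 377; remainder 172
144 ≤ 172 < 233, so take 144; remainder 28
21 ≤ 28 < 34, so take 21; remainder 7
5 ≤ 7 < 8, so take 5; remainder 2
2 ≤ 2 < 3, so take 2; remainder 0
5717 = 4181 + 987 + 377 + 144 + 21 + 5 + 2, which has 7 terms.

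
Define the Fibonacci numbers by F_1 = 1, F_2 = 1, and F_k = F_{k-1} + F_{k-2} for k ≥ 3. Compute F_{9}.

F_{2} = F_{1} + F_{0} = 1 + 0 = 1
F_{3} = F_{2} + F_{1} = 1 + 1 = 2
F_{4} = F_{3} + F_{2} = 2 + 1 = 3
F_{5} = F_{4} + F_{3} = 3 + 2 = 5
F_{6} = F_{5} + F_{4} = 5 + 3 = 8
F_{7} = F_{6} + F_{5} = 8 + 5 = 13
F_{8} = F_{7} + F_{6} = 13 + 8 = 21
F_{9} = F_{8} + F_{7} = 21 + 13 = 34

34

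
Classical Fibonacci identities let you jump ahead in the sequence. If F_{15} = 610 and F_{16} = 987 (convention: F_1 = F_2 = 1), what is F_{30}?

By the doubling identity F_{2k} = F_k(2F_{k+1} − F_k): F_{30} = 610·(2·987 − 610) = 610·1364 = 832040.

832040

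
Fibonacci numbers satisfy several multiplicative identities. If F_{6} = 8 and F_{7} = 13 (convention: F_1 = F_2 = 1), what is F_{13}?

233

By F_{2k+1} = F_k² + F_{k+1}²: F_{13} = 8² + 13² = 64 + 169 = 233.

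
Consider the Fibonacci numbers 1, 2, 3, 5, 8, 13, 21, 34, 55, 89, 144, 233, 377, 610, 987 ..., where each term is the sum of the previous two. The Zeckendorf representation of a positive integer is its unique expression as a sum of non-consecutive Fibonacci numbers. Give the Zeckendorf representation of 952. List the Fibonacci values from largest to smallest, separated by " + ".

610 + 233 + 89 + 13 + 5 + 2

Greedy algorithm:
610 ≤ 952 < 987, so take 610; remainder 342
233 ≤ 342 < 377, so take 233; remainder 109
89 ≤ 109 < 144, so take 89; remainder 20
13 ≤ 20 < 21, so take 13; remainder 7
5 ≤ 7 < 8, so take 5; remainder 2
2 ≤ 2 < 3, so take 2; remainder 0
So 952 = 610 + 233 + 89 + 13 + 5 + 2, with no two terms consecutive in the sequence.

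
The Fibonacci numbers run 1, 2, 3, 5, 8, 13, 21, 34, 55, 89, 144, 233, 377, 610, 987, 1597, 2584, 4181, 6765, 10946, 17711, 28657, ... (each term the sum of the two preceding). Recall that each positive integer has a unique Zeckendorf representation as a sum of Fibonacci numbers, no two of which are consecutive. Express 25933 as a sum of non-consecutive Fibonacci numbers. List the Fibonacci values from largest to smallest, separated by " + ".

17711 + 6765 + 987 + 377 + 89 + 3 + 1

Repeatedly subtract the largest Fibonacci number that fits:
25933 − 17711 = 8222
8222 − 6765 = 1457
1457 − 987 = 470
470 − 377 = 93
93 − 89 = 4
4 − 3 = 1
1 − 1 = 0
So 25933 = 17711 + 6765 + 987 + 377 + 89 + 3 + 1, with no two terms consecutive in the sequence.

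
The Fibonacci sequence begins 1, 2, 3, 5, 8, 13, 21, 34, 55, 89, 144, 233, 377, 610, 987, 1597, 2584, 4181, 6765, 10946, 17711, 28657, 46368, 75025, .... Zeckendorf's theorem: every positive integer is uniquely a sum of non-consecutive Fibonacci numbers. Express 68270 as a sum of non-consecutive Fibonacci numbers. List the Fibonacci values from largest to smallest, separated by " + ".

46368 + 17711 + 4181 + 8 + 2

46368 ≤ 68270 < 75025, so take 46368; remainder 21902
17711 ≤ 21902 < 28657, so take 17711; remainder 4191
4181 ≤ 4191 < 6765, so take 4181; remainder 10
8 ≤ 10 < 13, so take 8; remainder 2
2 ≤ 2 < 3, so take 2; remainder 0
So 68270 = 46368 + 17711 + 4181 + 8 + 2, with no two terms consecutive in the sequence.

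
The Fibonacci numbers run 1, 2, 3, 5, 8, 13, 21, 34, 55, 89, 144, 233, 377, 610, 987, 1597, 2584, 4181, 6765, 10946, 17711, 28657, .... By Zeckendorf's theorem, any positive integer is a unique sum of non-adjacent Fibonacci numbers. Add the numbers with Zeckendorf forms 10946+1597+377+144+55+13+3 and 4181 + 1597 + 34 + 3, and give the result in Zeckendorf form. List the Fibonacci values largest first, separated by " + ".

The two numbers are 13135 and 5815, so their sum is 18950.
18950 − 17711 = 1239
1239 − 987 = 252
252 − 233 = 19
19 − 13 = 6
6 − 5 = 1
1 − 1 = 0

17711 + 987 + 233 + 13 + 5 + 1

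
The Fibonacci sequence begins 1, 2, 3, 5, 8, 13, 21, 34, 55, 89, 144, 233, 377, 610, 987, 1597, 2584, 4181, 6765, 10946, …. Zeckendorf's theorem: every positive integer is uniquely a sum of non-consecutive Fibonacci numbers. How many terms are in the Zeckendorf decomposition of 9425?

subtract 6765 from 9425: 2660 remains
subtract 2584 from 2660: 76 remains
subtract 55 from 76: 21 remains
subtract 21 from 21: 0 remains
9425 = 6765 + 2584 + 55 + 21, which has 4 terms.

4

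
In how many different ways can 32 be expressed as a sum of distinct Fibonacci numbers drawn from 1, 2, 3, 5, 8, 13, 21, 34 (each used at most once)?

Starting from the Zeckendorf form and repeatedly splitting a term F_k into F_{k−1} + F_{k−2} (when neither is already used) reaches every representation.
32 = 21+8+3 = 21+8+2+1 = 21+5+3+2+1 = 13+8+5+3+2+1 — 4 representations.

4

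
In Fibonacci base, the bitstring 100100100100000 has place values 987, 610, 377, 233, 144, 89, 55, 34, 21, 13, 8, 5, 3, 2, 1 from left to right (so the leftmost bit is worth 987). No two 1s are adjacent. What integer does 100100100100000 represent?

1288

Summing the place values of the 1 bits: 987 + 233 + 55 + 13 = 1288.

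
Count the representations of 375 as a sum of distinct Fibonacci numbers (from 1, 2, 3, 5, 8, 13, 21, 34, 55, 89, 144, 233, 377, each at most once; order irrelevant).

6

375 = 233+89+34+13+5+1 = 233+89+34+13+3+2+1 = 233+89+34+8+5+3+2+1 = 233+89+21+13+8+5+3+2+1 = … (2 more), for 6 in all.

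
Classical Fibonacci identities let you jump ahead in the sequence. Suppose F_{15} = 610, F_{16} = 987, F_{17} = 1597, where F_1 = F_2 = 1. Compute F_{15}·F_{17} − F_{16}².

1

610·1597 − 987² = 974170 − 974169 = 1. (Cassini's identity: F_{k−1}F_{k+1} − F_k² = (−1)^k.)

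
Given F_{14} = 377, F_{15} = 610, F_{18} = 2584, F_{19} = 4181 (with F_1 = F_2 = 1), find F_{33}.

3524578

By the addition formula F_{m+n} = F_m F_{n+1} + F_{m−1} F_n with m=15, n=18: F_{33} = 610·4181 + 377·2584 = 2550410 + 974168 = 3524578.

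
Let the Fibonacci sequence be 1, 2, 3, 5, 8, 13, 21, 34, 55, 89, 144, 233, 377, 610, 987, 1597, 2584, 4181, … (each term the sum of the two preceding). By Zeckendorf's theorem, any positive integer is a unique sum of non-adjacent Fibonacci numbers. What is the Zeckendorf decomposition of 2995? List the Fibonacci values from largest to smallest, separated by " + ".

2584 + 377 + 34

2995 − 2584 = 411
411 − 377 = 34
34 − 34 = 0
So 2995 = 2584 + 377 + 34, with no two terms consecutive in the sequence.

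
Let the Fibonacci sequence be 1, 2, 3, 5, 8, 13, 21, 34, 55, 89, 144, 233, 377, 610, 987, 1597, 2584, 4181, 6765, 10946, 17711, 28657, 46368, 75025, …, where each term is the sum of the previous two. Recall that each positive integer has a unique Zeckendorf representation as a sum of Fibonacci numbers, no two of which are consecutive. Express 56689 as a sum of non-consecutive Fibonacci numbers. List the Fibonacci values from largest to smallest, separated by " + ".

take 46368 (≤ 56689); 56689 − 46368 = 10321
take 6765 (≤ 10321); 10321 − 6765 = 3556
take 2584 (≤ 3556); 3556 − 2584 = 972
take 610 (≤ 972); 972 − 610 = 362
take 233 (≤ 362); 362 − 233 = 129
take 89 (≤ 129); 129 − 89 = 40
take 34 (≤ 40); 40 − 34 = 6
take 5 (≤ 6); 6 − 5 = 1
take 1 (≤ 1); 1 − 1 = 0
So 56689 = 46368 + 6765 + 2584 + 610 + 233 + 89 + 34 + 5 + 1, with no two terms consecutive in the sequence.

46368 + 6765 + 2584 + 610 + 233 + 89 + 34 + 5 + 1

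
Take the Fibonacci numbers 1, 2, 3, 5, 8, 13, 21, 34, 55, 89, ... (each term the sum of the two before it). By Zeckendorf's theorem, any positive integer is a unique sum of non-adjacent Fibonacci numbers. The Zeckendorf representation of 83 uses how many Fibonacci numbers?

4

Greedy algorithm:
subtract 55 from 83: 28 remains
subtract 21 from 28: 7 remains
subtract 5 from 7: 2 remains
subtract 2 from 2: 0 remains
83 = 55 + 21 + 5 + 2, which has 4 terms.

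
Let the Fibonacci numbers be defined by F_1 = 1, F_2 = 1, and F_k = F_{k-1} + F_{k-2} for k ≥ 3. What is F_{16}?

Iterating the recurrence up to F_{10} = 55 and F_{9} = 34:
F_{11} = F_{10} + F_{9} = 55 + 34 = 89
F_{12} = F_{11} + F_{10} = 89 + 55 = 144
F_{13} = F_{12} + F_{11} = 144 + 89 = 233
F_{14} = F_{13} + F_{12} = 233 + 144 = 377
F_{15} = F_{14} + F_{13} = 377 + 233 = 610
F_{16} = F_{15} + F_{14} = 610 + 377 = 987

987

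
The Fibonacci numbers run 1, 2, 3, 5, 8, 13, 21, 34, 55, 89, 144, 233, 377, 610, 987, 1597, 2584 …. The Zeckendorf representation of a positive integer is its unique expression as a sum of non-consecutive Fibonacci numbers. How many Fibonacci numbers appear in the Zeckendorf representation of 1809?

4

Greedy algorithm:
1809: greatest Fibonacci not exceeding it is 1597, leaving 212
212: greatest Fibonacci not exceeding it is 144, leaving 68
68: greatest Fibonacci not exceeding it is 55, leaving 13
13: greatest Fibonacci not exceeding it is 13, leaving 0
1809 = 1597 + 144 + 55 + 13, which has 4 terms.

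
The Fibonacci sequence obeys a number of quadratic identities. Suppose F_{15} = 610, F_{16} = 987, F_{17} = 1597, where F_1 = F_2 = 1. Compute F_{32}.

By the addition formula F_{m+n} = F_m F_{n+1} + F_{m−1} F_n with m=16, n=16: F_{32} = 987·1597 + 610·987 = 1576239 + 602070 = 2178309.

2178309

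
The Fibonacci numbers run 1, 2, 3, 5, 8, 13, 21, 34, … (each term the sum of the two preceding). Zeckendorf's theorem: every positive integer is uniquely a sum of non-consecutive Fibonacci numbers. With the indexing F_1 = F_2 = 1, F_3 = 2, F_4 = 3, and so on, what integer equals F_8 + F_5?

F_8 + F_5 = 21 + 5 = 26.

26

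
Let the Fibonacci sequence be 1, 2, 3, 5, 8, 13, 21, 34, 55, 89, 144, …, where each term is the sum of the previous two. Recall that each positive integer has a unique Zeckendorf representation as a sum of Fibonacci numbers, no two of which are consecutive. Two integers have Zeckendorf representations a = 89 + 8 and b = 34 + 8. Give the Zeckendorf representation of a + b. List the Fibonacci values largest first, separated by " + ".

The two numbers are 97 and 42, so their sum is 139.
Greedy algorithm:
139 − 89 = 50
50 − 34 = 16
16 − 13 = 3
3 − 3 = 0

89 + 34 + 13 + 3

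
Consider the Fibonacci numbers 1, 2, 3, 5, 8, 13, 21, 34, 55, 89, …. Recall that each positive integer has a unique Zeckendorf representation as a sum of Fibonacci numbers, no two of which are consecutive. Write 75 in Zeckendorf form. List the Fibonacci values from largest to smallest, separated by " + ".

Greedily peel off the largest Fibonacci term at each step:
75 − 55 = 20
20 − 13 = 7
7 − 5 = 2
2 − 2 = 0
So 75 = 55 + 13 + 5 + 2, with no two terms consecutive in the sequence.

55 + 13 + 5 + 2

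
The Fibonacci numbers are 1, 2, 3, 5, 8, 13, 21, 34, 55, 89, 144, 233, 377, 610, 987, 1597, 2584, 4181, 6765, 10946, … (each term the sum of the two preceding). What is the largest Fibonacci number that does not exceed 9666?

6765

6765 ≤ 9666 < 10946, so the largest Fibonacci number not exceeding 9666 is 6765.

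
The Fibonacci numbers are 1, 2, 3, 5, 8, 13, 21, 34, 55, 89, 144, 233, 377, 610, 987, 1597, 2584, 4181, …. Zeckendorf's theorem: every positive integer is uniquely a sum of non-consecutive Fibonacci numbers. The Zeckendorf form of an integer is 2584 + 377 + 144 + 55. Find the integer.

3160

2584 + 377 + 144 + 55 = 3160.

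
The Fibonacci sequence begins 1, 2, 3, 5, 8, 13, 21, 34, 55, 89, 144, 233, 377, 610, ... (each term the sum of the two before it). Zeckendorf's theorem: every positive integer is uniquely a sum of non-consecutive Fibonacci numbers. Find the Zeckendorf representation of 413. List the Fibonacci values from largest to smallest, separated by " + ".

377 + 34 + 2

Greedily peel off the largest Fibonacci term at each step:
377 ≤ 413 < 610, so take 377; remainder 36
34 ≤ 36 < 55, so take 34; remainder 2
2 ≤ 2 < 3, so take 2; remainder 0
So 413 = 377 + 34 + 2, with no two terms consecutive in the sequence.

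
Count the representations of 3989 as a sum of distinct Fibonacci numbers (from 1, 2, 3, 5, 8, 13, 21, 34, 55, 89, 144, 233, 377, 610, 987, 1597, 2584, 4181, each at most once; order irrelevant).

14

Starting from the Zeckendorf form and repeatedly splitting a term F_k into F_{k−1} + F_{k−2} (when neither is already used) reaches every representation.
3989 = 2584+987+377+34+5+2 = 2584+987+377+21+13+5+2 = 2584+987+233+144+34+5+2 = 2584+987+233+144+21+13+5+2 = … (10 more), for 14 in all.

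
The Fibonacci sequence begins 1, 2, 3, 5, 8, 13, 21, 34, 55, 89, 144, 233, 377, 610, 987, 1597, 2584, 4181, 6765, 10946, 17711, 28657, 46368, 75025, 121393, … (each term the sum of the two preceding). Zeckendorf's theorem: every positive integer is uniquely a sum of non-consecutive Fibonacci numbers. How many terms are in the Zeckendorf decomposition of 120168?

Greedily peel off the largest Fibonacci term at each step:
75025 ≤ 120168 < 121393, so take 75025; remainder 45143
28657 ≤ 45143 < 46368, so take 28657; remainder 16486
10946 ≤ 16486 < 17711, so take 10946; remainder 5540
4181 ≤ 5540 < 6765, so take 4181; remainder 1359
987 ≤ 1359 < 1597, so take 987; remainder 372
233 ≤ 372 < 377, so take 233; remainder 139
89 ≤ 139 < 144, so take 89; remainder 50
34 ≤ 50 < 55, so take 34; remainder 16
13 ≤ 16 < 21, so take 13; remainder 3
3 ≤ 3 < 5, so take 3; remainder 0
120168 = 75025 + 28657 + 10946 + 4181 + 987 + 233 + 89 + 34 + 13 + 3, which has 10 terms.

10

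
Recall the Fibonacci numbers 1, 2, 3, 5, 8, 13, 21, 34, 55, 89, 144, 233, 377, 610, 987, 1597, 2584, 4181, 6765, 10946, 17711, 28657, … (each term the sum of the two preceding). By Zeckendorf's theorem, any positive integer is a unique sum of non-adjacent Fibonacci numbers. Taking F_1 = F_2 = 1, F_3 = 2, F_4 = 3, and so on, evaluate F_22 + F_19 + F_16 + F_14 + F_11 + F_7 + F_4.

F_22 + F_19 + F_16 + F_14 + F_11 + F_7 + F_4 = 17711 + 4181 + 987 + 377 + 89 + 13 + 3 = 23361.

23361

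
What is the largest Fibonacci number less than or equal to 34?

34

34 ≤ 34 < 55, so the largest Fibonacci number not exceeding 34 is 34.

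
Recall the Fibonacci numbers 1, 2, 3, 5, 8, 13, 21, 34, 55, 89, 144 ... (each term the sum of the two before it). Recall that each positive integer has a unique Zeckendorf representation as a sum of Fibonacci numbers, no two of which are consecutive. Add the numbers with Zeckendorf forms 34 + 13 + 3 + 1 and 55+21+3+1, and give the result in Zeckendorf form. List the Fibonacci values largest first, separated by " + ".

89 + 34 + 8

The two numbers are 51 and 80, so their sum is 131.
subtract 89 from 131: 42 remains
subtract 34 from 42: 8 remains
subtract 8 from 8: 0 remains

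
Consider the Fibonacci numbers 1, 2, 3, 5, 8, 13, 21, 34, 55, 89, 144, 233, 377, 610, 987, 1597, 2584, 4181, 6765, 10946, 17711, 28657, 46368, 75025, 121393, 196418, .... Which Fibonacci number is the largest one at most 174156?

121393 ≤ 174156 < 196418, so the largest Fibonacci number not exceeding 174156 is 121393.

121393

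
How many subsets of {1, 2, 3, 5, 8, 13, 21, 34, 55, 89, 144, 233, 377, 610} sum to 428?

9

Each representation comes from the Zeckendorf form by replacing some F_k with F_{k−1} + F_{k−2} where possible.
428 = 377+34+13+3+1 = 377+34+8+5+3+1 = 233+144+34+13+3+1 = … (6 more), for 9 in all.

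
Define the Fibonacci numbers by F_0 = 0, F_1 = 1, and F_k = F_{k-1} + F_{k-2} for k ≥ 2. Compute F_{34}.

5702887

Iterating the recurrence up to F_{30} = 832040 and F_{29} = 514229:
F_{31} = F_{30} + F_{29} = 832040 + 514229 = 1346269
F_{32} = F_{31} + F_{30} = 1346269 + 832040 = 2178309
F_{33} = F_{32} + F_{31} = 2178309 + 1346269 = 3524578
F_{34} = F_{33} + F_{32} = 3524578 + 2178309 = 5702887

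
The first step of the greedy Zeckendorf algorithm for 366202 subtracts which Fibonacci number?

317811

317811 ≤ 366202 < 514229, so the largest Fibonacci number not exceeding 366202 is 317811.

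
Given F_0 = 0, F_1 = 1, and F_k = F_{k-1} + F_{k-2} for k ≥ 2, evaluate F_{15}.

610

Iterating the recurrence up to F_{7} = 13 and F_{6} = 8:
F_{8} = F_{7} + F_{6} = 13 + 8 = 21
F_{9} = F_{8} + F_{7} = 21 + 13 = 34
F_{10} = F_{9} + F_{8} = 34 + 21 = 55
F_{11} = F_{10} + F_{9} = 55 + 34 = 89
F_{12} = F_{11} + F_{10} = 89 + 55 = 144
F_{13} = F_{12} + F_{11} = 144 + 89 = 233
F_{14} = F_{13} + F_{12} = 233 + 144 = 377
F_{15} = F_{14} + F_{13} = 377 + 233 = 610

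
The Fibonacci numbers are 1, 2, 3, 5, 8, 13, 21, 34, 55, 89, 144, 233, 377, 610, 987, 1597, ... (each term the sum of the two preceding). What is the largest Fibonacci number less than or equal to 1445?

987 ≤ 1445 < 1597, so the largest Fibonacci number not exceeding 1445 is 987.

987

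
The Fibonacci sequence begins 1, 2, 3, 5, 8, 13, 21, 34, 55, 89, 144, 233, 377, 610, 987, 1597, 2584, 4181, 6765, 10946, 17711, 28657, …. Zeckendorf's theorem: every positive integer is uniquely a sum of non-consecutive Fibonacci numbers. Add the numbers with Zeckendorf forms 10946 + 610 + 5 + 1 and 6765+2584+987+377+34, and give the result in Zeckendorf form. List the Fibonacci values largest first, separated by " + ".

The two numbers are 11562 and 10747, so their sum is 22309.
Greedy algorithm:
take 17711 (≤ 22309); 22309 − 17711 = 4598
take 4181 (≤ 4598); 4598 − 4181 = 417
take 377 (≤ 417); 417 − 377 = 40
take 34 (≤ 40); 40 − 34 = 6
take 5 (≤ 6); 6 − 5 = 1
take 1 (≤ 1); 1 − 1 = 0

17711 + 4181 + 377 + 34 + 5 + 1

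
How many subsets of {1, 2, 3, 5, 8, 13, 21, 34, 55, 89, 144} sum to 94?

94 = 89+5 = 89+3+2 = 55+34+5 = 55+34+3+2 = … (3 more), for 7 in all.

7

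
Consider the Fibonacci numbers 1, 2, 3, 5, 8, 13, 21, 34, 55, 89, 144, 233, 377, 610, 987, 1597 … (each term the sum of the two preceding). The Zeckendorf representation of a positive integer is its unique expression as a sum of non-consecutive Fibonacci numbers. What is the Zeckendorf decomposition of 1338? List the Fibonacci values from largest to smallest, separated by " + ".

Repeatedly subtract the largest Fibonacci number that fits:
987 ≤ 1338 < 1597, so take 987; remainder 351
233 ≤ 351 < 377, so take 233; remainder 118
89 ≤ 118 < 144, so take 89; remainder 29
21 ≤ 29 < 34, so take 21; remainder 8
8 ≤ 8 < 13, so take 8; remainder 0
So 1338 = 987 + 233 + 89 + 21 + 8, with no two terms consecutive in the sequence.

987 + 233 + 89 + 21 + 8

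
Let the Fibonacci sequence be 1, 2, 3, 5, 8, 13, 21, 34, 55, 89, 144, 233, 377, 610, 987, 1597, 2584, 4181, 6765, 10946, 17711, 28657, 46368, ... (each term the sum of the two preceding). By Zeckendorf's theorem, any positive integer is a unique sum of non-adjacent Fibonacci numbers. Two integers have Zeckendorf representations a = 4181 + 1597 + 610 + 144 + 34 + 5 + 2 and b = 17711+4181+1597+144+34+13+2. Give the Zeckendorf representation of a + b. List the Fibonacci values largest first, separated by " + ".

The two numbers are 6573 and 23682, so their sum is 30255.
28657 ≤ 30255 < 46368, so take 28657; remainder 1598
1597 ≤ 1598 < 2584, so take 1597; remainder 1
1 ≤ 1 < 2, so take 1; remainder 0

28657 + 1597 + 1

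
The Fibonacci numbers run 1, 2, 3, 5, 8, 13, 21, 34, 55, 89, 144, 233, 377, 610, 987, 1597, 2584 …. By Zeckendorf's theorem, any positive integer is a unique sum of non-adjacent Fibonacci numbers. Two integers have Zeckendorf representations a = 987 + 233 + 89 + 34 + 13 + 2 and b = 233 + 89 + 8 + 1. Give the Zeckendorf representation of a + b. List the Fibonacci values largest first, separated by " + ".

1597 + 89 + 3

The two numbers are 1358 and 331, so their sum is 1689.
subtract 1597 from 1689: 92 remains
subtract 89 from 92: 3 remains
subtract 3 from 3: 0 remains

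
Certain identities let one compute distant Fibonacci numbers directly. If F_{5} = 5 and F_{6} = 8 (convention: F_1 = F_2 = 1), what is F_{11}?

By F_{2k+1} = F_k² + F_{k+1}²: F_{11} = 5² + 8² = 25 + 64 = 89.

89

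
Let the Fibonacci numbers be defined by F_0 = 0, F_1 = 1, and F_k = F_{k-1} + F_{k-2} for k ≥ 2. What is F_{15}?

Iterating the recurrence up to F_{8} = 21 and F_{7} = 13:
F_{9} = F_{8} + F_{7} = 21 + 13 = 34
F_{10} = F_{9} + F_{8} = 34 + 21 = 55
F_{11} = F_{10} + F_{9} = 55 + 34 = 89
F_{12} = F_{11} + F_{10} = 89 + 55 = 144
F_{13} = F_{12} + F_{11} = 144 + 89 = 233
F_{14} = F_{13} + F_{12} = 233 + 144 = 377
F_{15} = F_{14} + F_{13} = 377 + 233 = 610

610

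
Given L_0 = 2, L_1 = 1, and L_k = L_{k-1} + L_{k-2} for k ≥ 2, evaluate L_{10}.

Iterating the recurrence up to L_{4} = 7 and L_{3} = 4:
L_{5} = L_{4} + L_{3} = 7 + 4 = 11
L_{6} = L_{5} + L_{4} = 11 + 7 = 18
L_{7} = L_{6} + L_{5} = 18 + 11 = 29
L_{8} = L_{7} + L_{6} = 29 + 18 = 47
L_{9} = L_{8} + L_{7} = 47 + 29 = 76
L_{10} = L_{9} + L_{8} = 76 + 47 = 123

123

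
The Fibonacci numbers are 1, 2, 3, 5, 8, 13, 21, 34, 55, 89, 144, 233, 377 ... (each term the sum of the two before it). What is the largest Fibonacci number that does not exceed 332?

233

233 ≤ 332 < 377, so the largest Fibonacci number not exceeding 332 is 233.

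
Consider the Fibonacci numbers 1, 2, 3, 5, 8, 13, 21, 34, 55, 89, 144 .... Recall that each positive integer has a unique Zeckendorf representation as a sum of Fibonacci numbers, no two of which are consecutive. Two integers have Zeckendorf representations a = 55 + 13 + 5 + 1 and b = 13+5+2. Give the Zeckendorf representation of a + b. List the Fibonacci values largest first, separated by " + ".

89 + 5

The two numbers are 74 and 20, so their sum is 94.
89 ≤ 94 < 144, so take 89; remainder 5
5 ≤ 5 < 8, so take 5; remainder 0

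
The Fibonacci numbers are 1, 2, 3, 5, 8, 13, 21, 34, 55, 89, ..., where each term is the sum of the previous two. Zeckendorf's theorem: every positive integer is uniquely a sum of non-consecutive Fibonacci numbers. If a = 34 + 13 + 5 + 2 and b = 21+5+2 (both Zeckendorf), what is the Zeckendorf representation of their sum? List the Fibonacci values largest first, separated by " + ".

The two numbers are 54 and 28, so their sum is 82.
Repeatedly subtract the largest Fibonacci number that fits:
82 − 55 = 27
27 − 21 = 6
6 − 5 = 1
1 − 1 = 0

55 + 21 + 5 + 1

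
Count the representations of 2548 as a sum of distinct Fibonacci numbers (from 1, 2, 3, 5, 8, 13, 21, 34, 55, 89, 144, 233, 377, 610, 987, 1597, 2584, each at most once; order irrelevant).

2548 = 1597+610+233+89+13+5+1 = 1597+610+233+89+13+3+2+1 = 1597+610+233+55+34+13+5+1 = 1597+610+233+89+8+5+3+2+1 = … (15 more), for 19 in all.

19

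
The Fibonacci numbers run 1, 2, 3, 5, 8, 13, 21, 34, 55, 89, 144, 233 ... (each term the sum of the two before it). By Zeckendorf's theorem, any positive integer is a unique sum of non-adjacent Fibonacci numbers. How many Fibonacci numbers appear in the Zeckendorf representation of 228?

4

Repeatedly subtract the largest Fibonacci number that fits:
228: greatest Fibonacci not exceeding it is 144, leaving 84
84: greatest Fibonacci not exceeding it is 55, leaving 29
29: greatest Fibonacci not exceeding it is 21, leaving 8
8: greatest Fibonacci not exceeding it is 8, leaving 0
228 = 144 + 55 + 21 + 8, which has 4 terms.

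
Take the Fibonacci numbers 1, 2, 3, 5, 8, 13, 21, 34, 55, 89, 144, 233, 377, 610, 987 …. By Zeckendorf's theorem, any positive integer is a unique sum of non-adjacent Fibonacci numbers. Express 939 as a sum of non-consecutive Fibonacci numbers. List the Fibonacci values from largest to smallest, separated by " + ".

subtract 610 from 939: 329 remains
subtract 233 from 329: 96 remains
subtract 89 from 96: 7 remains
subtract 5 from 7: 2 remains
subtract 2 from 2: 0 remains
So 939 = 610 + 233 + 89 + 5 + 2, with no two terms consecutive in the sequence.

610 + 233 + 89 + 5 + 2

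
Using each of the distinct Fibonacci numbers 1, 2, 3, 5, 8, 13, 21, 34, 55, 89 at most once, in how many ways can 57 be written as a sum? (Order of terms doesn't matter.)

4

57 = 55+2 = 34+21+2 = 34+13+8+2 = 34+13+5+3+2 — 4 representations.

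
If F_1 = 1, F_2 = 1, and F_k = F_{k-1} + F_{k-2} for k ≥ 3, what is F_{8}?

Iterating the recurrence up to F_{4} = 3 and F_{3} = 2:
F_{5} = F_{4} + F_{3} = 3 + 2 = 5
F_{6} = F_{5} + F_{4} = 5 + 3 = 8
F_{7} = F_{6} + F_{5} = 8 + 5 = 13
F_{8} = F_{7} + F_{6} = 13 + 8 = 21

21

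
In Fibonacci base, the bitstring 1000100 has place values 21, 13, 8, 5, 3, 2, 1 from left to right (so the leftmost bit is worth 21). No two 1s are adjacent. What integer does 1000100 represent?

Summing the place values of the 1 bits: 21 + 3 = 24.

24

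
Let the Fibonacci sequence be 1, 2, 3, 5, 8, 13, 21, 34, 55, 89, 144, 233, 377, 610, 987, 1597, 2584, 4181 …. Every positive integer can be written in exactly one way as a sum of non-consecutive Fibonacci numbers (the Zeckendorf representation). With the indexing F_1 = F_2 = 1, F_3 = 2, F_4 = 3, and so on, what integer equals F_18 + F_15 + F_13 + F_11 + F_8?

3537

F_18 + F_15 + F_13 + F_11 + F_8 = 2584 + 610 + 233 + 89 + 21 = 3537.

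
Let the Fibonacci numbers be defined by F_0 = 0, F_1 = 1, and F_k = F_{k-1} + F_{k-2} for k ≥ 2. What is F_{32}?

2178309

Iterating the recurrence up to F_{26} = 121393 and F_{25} = 75025:
F_{27} = F_{26} + F_{25} = 121393 + 75025 = 196418
F_{28} = F_{27} + F_{26} = 196418 + 121393 = 317811
F_{29} = F_{28} + F_{27} = 317811 + 196418 = 514229
F_{30} = F_{29} + F_{28} = 514229 + 317811 = 832040
F_{31} = F_{30} + F_{29} = 832040 + 514229 = 1346269
F_{32} = F_{31} + F_{30} = 1346269 + 832040 = 2178309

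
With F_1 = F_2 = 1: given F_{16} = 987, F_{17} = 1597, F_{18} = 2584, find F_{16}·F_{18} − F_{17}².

-1

987·2584 − 1597² = 2550408 − 2550409 = -1. (Cassini's identity: F_{k−1}F_{k+1} − F_k² = (−1)^k.)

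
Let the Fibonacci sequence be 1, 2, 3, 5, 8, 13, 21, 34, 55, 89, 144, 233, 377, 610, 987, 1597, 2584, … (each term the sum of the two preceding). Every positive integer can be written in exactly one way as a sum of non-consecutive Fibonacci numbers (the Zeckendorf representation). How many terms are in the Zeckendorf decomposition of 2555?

Greedy algorithm:
2555: greatest Fibonacci not exceeding it is 1597, leaving 958
958: greatest Fibonacci not exceeding it is 610, leaving 348
348: greatest Fibonacci not exceeding it is 233, leaving 115
115: greatest Fibonacci not exceeding it is 89, leaving 26
26: greatest Fibonacci not exceeding it is 21, leaving 5
5: greatest Fibonacci not exceeding it is 5, leaving 0
2555 = 1597 + 610 + 233 + 89 + 21 + 5, which has 6 terms.

6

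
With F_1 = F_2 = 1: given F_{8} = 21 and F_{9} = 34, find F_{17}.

By F_{2k+1} = F_k² + F_{k+1}²: F_{17} = 21² + 34² = 441 + 1156 = 1597.

1597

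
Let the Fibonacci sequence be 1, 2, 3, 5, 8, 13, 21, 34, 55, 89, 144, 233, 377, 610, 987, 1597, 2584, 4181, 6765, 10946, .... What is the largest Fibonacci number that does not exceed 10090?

6765 ≤ 10090 < 10946, so the largest Fibonacci number not exceeding 10090 is 6765.

6765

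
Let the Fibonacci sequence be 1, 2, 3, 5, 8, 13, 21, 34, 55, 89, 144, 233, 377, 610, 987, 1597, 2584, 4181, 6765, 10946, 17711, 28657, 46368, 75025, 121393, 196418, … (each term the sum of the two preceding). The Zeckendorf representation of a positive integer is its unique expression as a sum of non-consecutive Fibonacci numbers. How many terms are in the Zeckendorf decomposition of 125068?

125068: greatest Fibonacci not exceeding it is 121393, leaving 3675
3675: greatest Fibonacci not exceeding it is 2584, leaving 1091
1091: greatest Fibonacci not exceeding it is 987, leaving 104
104: greatest Fibonacci not exceeding it is 89, leaving 15
15: greatest Fibonacci not exceeding it is 13, leaving 2
2: greatest Fibonacci not exceeding it is 2, leaving 0
125068 = 121393 + 2584 + 987 + 89 + 13 + 2, which has 6 terms.

6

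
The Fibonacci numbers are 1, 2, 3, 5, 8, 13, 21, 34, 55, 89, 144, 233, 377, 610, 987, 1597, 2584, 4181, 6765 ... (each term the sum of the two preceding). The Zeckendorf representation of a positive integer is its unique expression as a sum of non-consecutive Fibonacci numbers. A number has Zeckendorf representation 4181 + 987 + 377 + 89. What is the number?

5634

4181 + 987 + 377 + 89 = 5634.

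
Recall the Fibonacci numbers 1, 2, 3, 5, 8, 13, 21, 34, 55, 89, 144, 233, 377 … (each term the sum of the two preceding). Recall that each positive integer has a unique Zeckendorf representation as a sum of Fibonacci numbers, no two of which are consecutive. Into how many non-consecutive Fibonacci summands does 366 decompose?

5

Greedily peel off the largest Fibonacci term at each step:
take 233 (≤ 366); 366 − 233 = 133
take 89 (≤ 133); 133 − 89 = 44
take 34 (≤ 44); 44 − 34 = 10
take 8 (≤ 10); 10 − 8 = 2
take 2 (≤ 2); 2 − 2 = 0
366 = 233 + 89 + 34 + 8 + 2, which has 5 terms.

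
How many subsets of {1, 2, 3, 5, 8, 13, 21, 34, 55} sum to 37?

6

Each representation comes from the Zeckendorf form by replacing some F_k with F_{k−1} + F_{k−2} where possible.
37 = 34+3 = 34+2+1 = 21+13+3 = 21+13+2+1 = … (2 more), for 6 in all.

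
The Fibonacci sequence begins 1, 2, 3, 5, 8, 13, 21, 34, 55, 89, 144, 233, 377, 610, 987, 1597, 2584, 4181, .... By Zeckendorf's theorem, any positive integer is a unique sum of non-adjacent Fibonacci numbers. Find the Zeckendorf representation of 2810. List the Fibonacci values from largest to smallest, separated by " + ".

largest Fibonacci ≤ 2810 is 2584; 2810 − 2584 = 226
largest Fibonacci ≤ 226 is 144; 226 − 144 = 82
largest Fibonacci ≤ 82 is 55; 82 − 55 = 27
largest Fibonacci ≤ 27 is 21; 27 − 21 = 6
largest Fibonacci ≤ 6 is 5; 6 − 5 = 1
largest Fibonacci ≤ 1 is 1; 1 − 1 = 0
So 2810 = 2584 + 144 + 55 + 21 + 5 + 1, with no two terms consecutive in the sequence.

2584 + 144 + 55 + 21 + 5 + 1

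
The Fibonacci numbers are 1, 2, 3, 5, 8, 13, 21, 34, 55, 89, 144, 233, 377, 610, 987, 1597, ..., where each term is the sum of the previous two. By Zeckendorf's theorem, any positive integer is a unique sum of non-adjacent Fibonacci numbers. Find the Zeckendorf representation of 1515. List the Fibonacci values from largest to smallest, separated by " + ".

987 + 377 + 144 + 5 + 2

subtract 987 from 1515: 528 remains
subtract 377 from 528: 151 remains
subtract 144 from 151: 7 remains
subtract 5 from 7: 2 remains
subtract 2 from 2: 0 remains
So 1515 = 987 + 377 + 144 + 5 + 2, with no two terms consecutive in the sequence.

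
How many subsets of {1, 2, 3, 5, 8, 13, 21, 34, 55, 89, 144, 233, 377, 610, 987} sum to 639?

20

Starting from the Zeckendorf form and repeatedly splitting a term F_k into F_{k−1} + F_{k−2} (when neither is already used) reaches every representation.
639 = 610+21+8 = 610+21+5+3 = 377+233+21+8 = 610+21+5+2+1 = … (16 more), for 20 in all.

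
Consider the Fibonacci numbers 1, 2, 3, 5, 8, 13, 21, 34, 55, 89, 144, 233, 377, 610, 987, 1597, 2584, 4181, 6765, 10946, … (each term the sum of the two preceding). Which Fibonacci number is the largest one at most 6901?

6765

6765 ≤ 6901 < 10946, so the largest Fibonacci number not exceeding 6901 is 6765.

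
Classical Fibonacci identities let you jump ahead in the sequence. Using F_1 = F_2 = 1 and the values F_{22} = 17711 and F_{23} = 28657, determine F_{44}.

701408733

By the doubling identity F_{2k} = F_k(2F_{k+1} − F_k): F_{44} = 17711·(2·28657 − 17711) = 17711·39603 = 701408733.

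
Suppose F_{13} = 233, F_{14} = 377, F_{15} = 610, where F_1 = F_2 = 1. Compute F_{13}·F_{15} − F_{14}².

233·610 − 377² = 142130 − 142129 = 1. (Cassini's identity: F_{k−1}F_{k+1} − F_k² = (−1)^k.)

1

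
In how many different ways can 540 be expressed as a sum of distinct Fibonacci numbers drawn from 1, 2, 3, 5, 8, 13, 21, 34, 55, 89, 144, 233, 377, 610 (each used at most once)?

15

Starting from the Zeckendorf form and repeatedly splitting a term F_k into F_{k−1} + F_{k−2} (when neither is already used) reaches every representation.
540 = 377+144+13+5+1 = 377+144+13+3+2+1 = 377+89+55+13+5+1 = … (12 more), for 15 in all.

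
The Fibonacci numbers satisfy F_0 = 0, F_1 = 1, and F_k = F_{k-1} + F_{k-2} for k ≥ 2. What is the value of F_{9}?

Iterating the recurrence up to F_{3} = 2 and F_{2} = 1:
F_{4} = F_{3} + F_{2} = 2 + 1 = 3
F_{5} = F_{4} + F_{3} = 3 + 2 = 5
F_{6} = F_{5} + F_{4} = 5 + 3 = 8
F_{7} = F_{6} + F_{5} = 8 + 5 = 13
F_{8} = F_{7} + F_{6} = 13 + 8 = 21
F_{9} = F_{8} + F_{7} = 21 + 13 = 34

34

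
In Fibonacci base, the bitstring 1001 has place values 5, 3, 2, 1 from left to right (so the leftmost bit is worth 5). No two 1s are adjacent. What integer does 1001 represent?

6

Summing the place values of the 1 bits: 5 + 1 = 6.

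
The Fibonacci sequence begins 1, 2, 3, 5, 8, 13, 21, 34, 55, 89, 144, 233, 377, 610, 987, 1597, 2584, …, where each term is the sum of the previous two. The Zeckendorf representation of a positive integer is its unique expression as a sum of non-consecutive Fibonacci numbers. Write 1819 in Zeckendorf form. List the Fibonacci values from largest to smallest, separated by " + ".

Greedily peel off the largest Fibonacci term at each step:
1597 ≤ 1819 < 2584, so take 1597; remainder 222
144 ≤ 222 < 233, so take 144; remainder 78
55 ≤ 78 < 89, so take 55; remainder 23
21 ≤ 23 < 34, so take 21; remainder 2
2 ≤ 2 < 3, so take 2; remainder 0
So 1819 = 1597 + 144 + 55 + 21 + 2, with no two terms consecutive in the sequence.

1597 + 144 + 55 + 21 + 2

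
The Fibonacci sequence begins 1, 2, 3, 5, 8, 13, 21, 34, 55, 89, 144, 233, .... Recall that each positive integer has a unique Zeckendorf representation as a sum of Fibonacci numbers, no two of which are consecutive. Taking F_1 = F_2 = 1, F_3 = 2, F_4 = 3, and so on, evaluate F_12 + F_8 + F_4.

168

F_12 + F_8 + F_4 = 144 + 21 + 3 = 168.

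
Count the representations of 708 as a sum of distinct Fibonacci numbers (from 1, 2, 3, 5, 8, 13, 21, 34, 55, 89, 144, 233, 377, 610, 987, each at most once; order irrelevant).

708 = 610+89+8+1 = 610+89+5+3+1 = 610+55+34+8+1 = 377+233+89+8+1 = … (12 more), for 16 in all.

16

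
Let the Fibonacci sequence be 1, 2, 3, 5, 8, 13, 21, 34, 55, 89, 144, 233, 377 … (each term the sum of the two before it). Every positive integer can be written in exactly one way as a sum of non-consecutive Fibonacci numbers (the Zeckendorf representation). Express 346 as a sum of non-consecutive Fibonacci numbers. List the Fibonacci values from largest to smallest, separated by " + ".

Repeatedly subtract the largest Fibonacci number that fits:
346 − 233 = 113
113 − 89 = 24
24 − 21 = 3
3 − 3 = 0
So 346 = 233 + 89 + 21 + 3, with no two terms consecutive in the sequence.

233 + 89 + 21 + 3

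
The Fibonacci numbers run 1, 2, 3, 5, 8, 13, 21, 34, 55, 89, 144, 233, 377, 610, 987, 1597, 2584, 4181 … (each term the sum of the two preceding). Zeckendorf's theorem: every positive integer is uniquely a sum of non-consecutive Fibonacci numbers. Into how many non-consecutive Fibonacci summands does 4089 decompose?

4089: greatest Fibonacci not exceeding it is 2584, leaving 1505
1505: greatest Fibonacci not exceeding it is 987, leaving 518
518: greatest Fibonacci not exceeding it is 377, leaving 141
141: greatest Fibonacci not exceeding it is 89, leaving 52
52: greatest Fibonacci not exceeding it is 34, leaving 18
18: greatest Fibonacci not exceeding it is 13, leaving 5
5: greatest Fibonacci not exceeding it is 5, leaving 0
4089 = 2584 + 987 + 377 + 89 + 34 + 13 + 5, which has 7 terms.

7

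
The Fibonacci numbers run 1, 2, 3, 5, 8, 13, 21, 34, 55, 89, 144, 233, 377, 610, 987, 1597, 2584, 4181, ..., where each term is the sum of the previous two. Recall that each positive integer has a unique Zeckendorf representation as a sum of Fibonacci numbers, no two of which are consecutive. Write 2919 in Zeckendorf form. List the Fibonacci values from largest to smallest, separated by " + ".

Greedily peel off the largest Fibonacci term at each step:
subtract 2584 from 2919: 335 remains
subtract 233 from 335: 102 remains
subtract 89 from 102: 13 remains
subtract 13 from 13: 0 remains
So 2919 = 2584 + 233 + 89 + 13, with no two terms consecutive in the sequence.

2584 + 233 + 89 + 13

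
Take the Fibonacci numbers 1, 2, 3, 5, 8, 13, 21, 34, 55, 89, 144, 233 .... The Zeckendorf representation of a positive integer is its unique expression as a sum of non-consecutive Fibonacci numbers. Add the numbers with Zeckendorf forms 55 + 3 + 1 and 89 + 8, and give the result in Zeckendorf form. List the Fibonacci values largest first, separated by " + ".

The two numbers are 59 and 97, so their sum is 156.
Greedy algorithm:
156: greatest Fibonacci not exceeding it is 144, leaving 12
12: greatest Fibonacci not exceeding it is 8, leaving 4
4: greatest Fibonacci not exceeding it is 3, leaving 1
1: greatest Fibonacci not exceeding it is 1, leaving 0

144 + 8 + 3 + 1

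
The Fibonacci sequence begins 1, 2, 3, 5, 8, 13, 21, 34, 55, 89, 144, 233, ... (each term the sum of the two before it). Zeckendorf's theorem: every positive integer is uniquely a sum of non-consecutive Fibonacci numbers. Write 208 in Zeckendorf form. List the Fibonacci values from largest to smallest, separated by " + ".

144 + 55 + 8 + 1

Repeatedly subtract the largest Fibonacci number that fits:
208: greatest Fibonacci not exceeding it is 144, leaving 64
64: greatest Fibonacci not exceeding it is 55, leaving 9
9: greatest Fibonacci not exceeding it is 8, leaving 1
1: greatest Fibonacci not exceeding it is 1, leaving 0
So 208 = 144 + 55 + 8 + 1, with no two terms consecutive in the sequence.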